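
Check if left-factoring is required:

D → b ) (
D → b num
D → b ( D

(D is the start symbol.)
Yes, D has productions with common prefix 'b'

Left-factoring is needed when two productions for the same non-terminal
share a common prefix on the right-hand side.

Productions for D:
  D → b ) (
  D → b num
  D → b ( D

Found common prefix 'b' in productions for D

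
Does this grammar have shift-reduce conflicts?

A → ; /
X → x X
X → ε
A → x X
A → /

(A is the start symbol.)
Yes — I4: [X → .] vs [X → . x X]; I6: [X → .] vs [X → . x X]

A shift-reduce conflict occurs when an LR(0) state has both:
  - a complete (reduce) item [A → α .] (dot at the end), and
  - a shift item [B → β . c γ] (dot before a terminal).

Augment with A' → A and build the canonical LR(0) collection (I0 = CLOSURE({[A' → . A]}), then GOTO on every symbol after a dot until no new states appear). It has 9 states:
  I0: { [A → . /], [A → . ; /], [A → . x X], [A' → . A] }  — shift
  I1: { [A → / .] }  — reduce
  I2: { [A → ; . /] }  — shift
  I3: { [A' → A .] }  — accept
  I4: { [A → x . X], [X → . x X], [X → .] }  — shift, reduce
  I5: { [A → x X .] }  — reduce
  I6: { [X → . x X], [X → .], [X → x . X] }  — shift, reduce
  I7: { [X → x X .] }  — reduce
  I8: { [A → ; / .] }  — reduce

I4 contains reduce item [X → .] and shift item [X → . x X] — shift-reduce conflict.
I6 contains reduce item [X → .] and shift item [X → . x X] — shift-reduce conflict.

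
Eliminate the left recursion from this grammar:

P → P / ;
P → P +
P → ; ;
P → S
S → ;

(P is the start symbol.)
P → ; ; P'
P → S P'
P' → / ; P'
P' → + P'
P' → ε
S → ;

P is directly left-recursive. The standard transformation for
  A → A α₁ | ... | A α_m | β₁ | ... | β_n
is
  A  → β₁ A' | ... | β_n A'
  A' → α₁ A' | ... | α_m A' | ε

P → ; ; becomes P → ; ; P'
P → S becomes P → S P'
P → P / ; becomes P' → / ; P'
P → P + becomes P' → + P'
Add P' → ε

Productions for other non-terminals are unchanged:
  S → ;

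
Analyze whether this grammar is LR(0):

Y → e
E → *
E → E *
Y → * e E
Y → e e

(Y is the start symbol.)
Augment with Y' → Y and build the canonical LR(0) collection (I0 = CLOSURE({[Y' → . Y]}), then GOTO on every symbol after a dot until no new states appear). It has 9 states:
  I0: { [Y → . * e E], [Y → . e e], [Y → . e], [Y' → . Y] }  — shift
  I1: { [Y → * . e E] }  — shift
  I2: { [Y' → Y .] }  — accept
  I3: { [Y → e . e], [Y → e .] }  — shift, reduce
  I4: { [Y → e e .] }  — reduce
  I5: { [E → . *], [E → . E *], [Y → * e . E] }  — shift
  I6: { [E → * .] }  — reduce
  I7: { [E → E . *], [Y → * e E .] }  — shift, reduce
  I8: { [E → E * .] }  — reduce

Conflict in state I3:
  Shift-reduce conflict between [Y → e .] and [Y → e . e]
So the grammar is NOT LR(0).

Answer: No. Shift-reduce conflict between [Y → e .] and [Y → e . e]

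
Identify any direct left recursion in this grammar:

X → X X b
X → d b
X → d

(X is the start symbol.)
Direct left recursion occurs when N → N α for some non-terminal N (the right-hand side begins with the left-hand side itself).

X → X X b: LEFT RECURSIVE (starts with X)
X → d b: starts with d
X → d: starts with d

The grammar has direct left recursion on: X.

Answer: Yes, X is left-recursive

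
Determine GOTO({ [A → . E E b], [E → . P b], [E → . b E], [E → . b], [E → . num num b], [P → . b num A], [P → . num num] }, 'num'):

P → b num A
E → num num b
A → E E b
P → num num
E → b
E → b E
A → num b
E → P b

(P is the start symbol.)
GOTO(I, 'num') = CLOSURE({ [A → αX.β] : [A → α.Xβ] ∈ I, X = 'num' })

Items with dot before 'num', with the dot advanced:
  [E → . num num b] → [E → num . num b]
  [P → . num num] → [P → num . num]
Closure adds nothing (no advanced item has the dot before a non-terminal).

GOTO = { [E → num . num b], [P → num . num] }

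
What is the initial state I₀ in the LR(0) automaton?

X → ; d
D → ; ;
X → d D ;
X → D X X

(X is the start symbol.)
{ [D → . ; ;], [X → . ; d], [X → . D X X], [X → . d D ;], [X' → . X] }

First, augment the grammar with X' → X
I₀ = CLOSURE({ [X' → . X] }):
  [X' → . X] has the dot before X: add [X → . ; d], [X → . d D ;], [X → . D X X]
  [X → . D X X] has the dot before D: add [D → . ; ;]
No further items can be added.

I₀ = { [D → . ; ;], [X → . ; d], [X → . D X X], [X → . d D ;], [X' → . X] }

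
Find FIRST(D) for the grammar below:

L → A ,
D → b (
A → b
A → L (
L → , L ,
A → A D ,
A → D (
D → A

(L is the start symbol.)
To compute FIRST(D), examine every production with D on the left-hand side, reading each right-hand side left to right until a non-nullable symbol is reached.

FIRST sets of the other non-terminals involved (by the same procedure, iterated to a fixed point):
  FIRST(A) = { ',', 'b' }

From D → b (:
  - b is a terminal: add 'b' and stop
From D → A:
  - A is a non-terminal: add FIRST(A) \ {ε} = { ',', 'b' }
    A is not nullable, so stop

Collecting: FIRST(D) = { ',', 'b' }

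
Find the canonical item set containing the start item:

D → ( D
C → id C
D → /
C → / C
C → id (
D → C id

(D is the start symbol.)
First, augment the grammar with D' → D
I₀ = CLOSURE({ [D' → . D] }):
  [D' → . D] has the dot before D: add [D → . ( D], [D → . /], [D → . C id]
  [D → . C id] has the dot before C: add [C → . id C], [C → . / C], [C → . id (]
No further items can be added.

I₀ = { [C → . / C], [C → . id (], [C → . id C], [D → . ( D], [D → . /], [D → . C id], [D' → . D] }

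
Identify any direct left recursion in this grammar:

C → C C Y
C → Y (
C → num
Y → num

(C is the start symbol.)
Yes, C is left-recursive

C → C C Y: LEFT RECURSIVE (starts with C)
C → Y (: starts with Y
C → num: starts with num
Y → num: starts with num

The grammar has direct left recursion on: C.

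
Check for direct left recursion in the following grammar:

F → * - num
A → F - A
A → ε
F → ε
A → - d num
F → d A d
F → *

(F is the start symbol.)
Direct left recursion occurs when N → N α for some non-terminal N (the right-hand side begins with the left-hand side itself).

F → * - num: starts with '*'
A → F - A: starts with F
A → ε: starts with ε
F → ε: starts with ε
A → - d num: starts with '-'
F → d A d: starts with d
F → *: starts with '*'

No direct left recursion found.

Answer: No direct left recursion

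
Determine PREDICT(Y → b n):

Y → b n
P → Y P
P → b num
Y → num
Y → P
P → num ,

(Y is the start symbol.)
{ 'b' }

PREDICT(Y → b n) = (FIRST(RHS) \ {ε}) ∪ (FOLLOW(Y) if ε ∈ FIRST(RHS), i.e. RHS ⇒* ε)
FIRST(b n) = { 'b' }
ε ∉ FIRST(b n), so FOLLOW(Y) is not added.
PREDICT(Y → b n) = { 'b' }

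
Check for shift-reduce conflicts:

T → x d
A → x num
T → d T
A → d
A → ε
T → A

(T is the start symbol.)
Yes — I0: [A → .] vs [A → . d]; I3: [A → .] vs [A → . d]

A shift-reduce conflict occurs when an LR(0) state has both:
  - a complete (reduce) item [A → α .] (dot at the end), and
  - a shift item [B → β . c γ] (dot before a terminal).

Augment with T' → T and build the canonical LR(0) collection (I0 = CLOSURE({[T' → . T]}), then GOTO on every symbol after a dot until no new states appear). It has 8 states:
  I0: { [A → . d], [A → . x num], [A → .], [T → . A], [T → . d T], [T → . x d], [T' → . T] }  — shift, reduce
  I1: { [T → A .] }  — reduce
  I2: { [T' → T .] }  — accept
  I3: { [A → . d], [A → . x num], [A → .], [A → d .], [T → . A], [T → . d T], [T → . x d], [T → d . T] }  — shift, 2 reduces
  I4: { [A → x . num], [T → x . d] }  — shift
  I5: { [T → x d .] }  — reduce
  I6: { [A → x num .] }  — reduce
  I7: { [T → d T .] }  — reduce

I0 contains reduce item [A → .] and shift items [A → . d], [A → . x num], [T → . d T], [T → . x d] — shift-reduce conflict.
I3 contains reduce items [A → .], [A → d .] and shift items [A → . d], [A → . x num], [T → . d T], [T → . x d] — shift-reduce conflict.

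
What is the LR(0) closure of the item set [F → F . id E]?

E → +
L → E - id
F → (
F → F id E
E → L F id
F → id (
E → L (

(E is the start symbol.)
{ [F → F . id E] }

To compute CLOSURE, for each item [A → α.Bβ] where B is a non-terminal, add [B → .γ] for all productions B → γ; repeat for the newly added items until nothing changes.

Start with: [F → F . id E]
The dot precedes the terminal id, so nothing is added.

CLOSURE = { [F → F . id E] }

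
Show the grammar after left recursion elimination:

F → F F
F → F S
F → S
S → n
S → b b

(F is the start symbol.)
F is directly left-recursive. The standard transformation for
  A → A α₁ | ... | A α_m | β₁ | ... | β_n
is
  A  → β₁ A' | ... | β_n A'
  A' → α₁ A' | ... | α_m A' | ε

F → S becomes F → S F'
F → F F becomes F' → F F'
F → F S becomes F' → S F'
Add F' → ε

Productions for other non-terminals are unchanged:
  S → n
  S → b b

Resulting grammar:
F → S F'
F' → F F'
F' → S F'
F' → ε
S → n
S → b b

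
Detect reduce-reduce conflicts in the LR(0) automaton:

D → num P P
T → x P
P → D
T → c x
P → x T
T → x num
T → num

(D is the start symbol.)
Augment with D' → D and build the canonical LR(0) collection (I0 = CLOSURE({[D' → . D]}), then GOTO on every symbol after a dot until no new states appear). It has 14 states:
  I0: { [D → . num P P], [D' → . D] }  — shift
  I1: { [D' → D .] }  — accept
  I2: { [D → . num P P], [D → num . P P], [P → . D], [P → . x T] }  — shift
  I3: { [P → D .] }  — reduce
  I4: { [D → . num P P], [D → num P . P], [P → . D], [P → . x T] }  — shift
  I5: { [P → x . T], [T → . c x], [T → . num], [T → . x P], [T → . x num] }  — shift
  I6: { [P → x T .] }  — reduce
  I7: { [T → c . x] }  — shift
  I8: { [T → num .] }  — reduce
  I9: { [D → . num P P], [P → . D], [P → . x T], [T → x . P], [T → x . num] }  — shift
  I10: { [T → x P .] }  — reduce
  I11: { [D → . num P P], [D → num . P P], [P → . D], [P → . x T], [T → x num .] }  — shift, reduce
  I12: { [T → c x .] }  — reduce
  I13: { [D → num P P .] }  — reduce

No state contains more than one complete item.

Answer: No reduce-reduce conflicts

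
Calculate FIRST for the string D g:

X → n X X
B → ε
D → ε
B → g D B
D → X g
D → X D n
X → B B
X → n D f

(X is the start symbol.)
FIRST sets of the non-terminals involved (from the grammar, by fixed-point iteration):
  FIRST(D) = { 'g', 'n', ε }

To compute FIRST(D g), process the symbols left to right:
Symbol D is a non-terminal. Add FIRST(D) \ {ε} = { 'g', 'n' }
D is nullable (ε ∈ FIRST(D)), continue to the next symbol.
Symbol g is a terminal. Add 'g' and stop.
FIRST(D g) = { 'g', 'n' }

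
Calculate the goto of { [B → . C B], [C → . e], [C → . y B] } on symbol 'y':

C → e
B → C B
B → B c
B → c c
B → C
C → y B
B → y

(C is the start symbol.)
{ [B → . B c], [B → . C B], [B → . C], [B → . c c], [B → . y], [C → . e], [C → . y B], [C → y . B] }

GOTO(I, 'y') = CLOSURE({ [A → αX.β] : [A → α.Xβ] ∈ I, X = 'y' })

Items with dot before 'y', with the dot advanced:
  [C → . y B] → [C → y . B]
Closure of the advanced items:
  [C → y . B] has the dot before B: add [B → . C B], [B → . B c], [B → . c c], [B → . C], [B → . y]
  [B → . C B] has the dot before C: add [C → . e], [C → . y B]

GOTO = { [B → . B c], [B → . C B], [B → . C], [B → . c c], [B → . y], [C → . e], [C → . y B], [C → y . B] }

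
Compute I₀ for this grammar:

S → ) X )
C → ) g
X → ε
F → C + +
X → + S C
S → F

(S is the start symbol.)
{ [C → . ) g], [F → . C + +], [S → . ) X )], [S → . F], [S' → . S] }

First, augment the grammar with S' → S
I₀ = CLOSURE({ [S' → . S] }):
  [S' → . S] has the dot before S: add [S → . ) X )], [S → . F]
  [S → . F] has the dot before F: add [F → . C + +]
  [F → . C + +] has the dot before C: add [C → . ) g]
No further items can be added.

I₀ = { [C → . ) g], [F → . C + +], [S → . ) X )], [S → . F], [S' → . S] }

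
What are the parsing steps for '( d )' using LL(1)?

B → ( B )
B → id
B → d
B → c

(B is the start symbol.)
LL(1) parsing maintains a stack (initially the start symbol over $) and the input. At each step: if the stack top is a terminal, match it against the current input token; if it is a non-terminal N, replace it with the RHS of M[N, lookahead] (the unique production whose predict set contains the lookahead).

Stack is shown with the top on the left.

Stack    Input    Action
------------------------
B $      ( d ) $  output B → ( B )
( B ) $  ( d ) $  match '('
B ) $    d ) $    output B → d
d ) $    d ) $    match 'd'
) $      ) $      match ')'
$        $        accept

The string is accepted.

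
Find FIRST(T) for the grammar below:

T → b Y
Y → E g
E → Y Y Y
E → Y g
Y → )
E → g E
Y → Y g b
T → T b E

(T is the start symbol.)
To compute FIRST(T), examine every production with T on the left-hand side, reading each right-hand side left to right until a non-nullable symbol is reached.

From T → b Y:
  - b is a terminal: add 'b' and stop
From T → T b E:
  - T is the symbol being defined: contributes nothing new
    T is not nullable, so stop

Collecting: FIRST(T) = { 'b' }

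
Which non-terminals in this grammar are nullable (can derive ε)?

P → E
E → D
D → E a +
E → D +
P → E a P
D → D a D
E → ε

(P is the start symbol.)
ε-productions: E → ε
So E is immediately nullable.
P → E: every symbol on the right is nullable, so P is nullable too.
No further non-terminal can be added: every production for the remaining non-terminals contains a terminal or a non-nullable non-terminal.
Nullable = { 'E', 'P' }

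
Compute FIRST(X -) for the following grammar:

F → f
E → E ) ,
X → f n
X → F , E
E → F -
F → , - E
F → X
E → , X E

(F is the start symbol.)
{ ',', 'f' }

FIRST sets of the non-terminals involved (from the grammar, by fixed-point iteration):
  FIRST(X) = { ',', 'f' }

To compute FIRST(X -), process the symbols left to right:
Symbol X is a non-terminal. Add FIRST(X) \ {ε} = { ',', 'f' }
X is not nullable (ε ∉ FIRST(X)), so stop here.
FIRST(X -) = { ',', 'f' }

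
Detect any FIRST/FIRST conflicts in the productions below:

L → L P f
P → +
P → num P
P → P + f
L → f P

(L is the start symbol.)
Yes. L → L P f / L → f P on { 'f' }; P → '+' / P → P '+' f on { '+' }; P → num P / P → P '+' f on { 'num' }

FIRST sets of the non-terminals at (or reachable through a nullable prefix from) the front of some alternative:
  FIRST(L) = { 'f' }
  FIRST(P) = { '+', 'num' }

Productions for L:
  L → L P f: FIRST = { 'f' }
  L → f P: FIRST = { 'f' }
Productions for P:
  P → +: FIRST = { '+' }
  P → num P: FIRST = { 'num' }
  P → P + f: FIRST = { '+', 'num' }

Conflict for L: L → L P f and L → f P
  Overlap: { 'f' }
Conflict for P: P → + and P → P + f
  Overlap: { '+' }
Conflict for P: P → num P and P → P + f
  Overlap: { 'num' }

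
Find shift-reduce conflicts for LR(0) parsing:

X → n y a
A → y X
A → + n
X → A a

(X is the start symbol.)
No shift-reduce conflicts

Augment with X' → X and build the canonical LR(0) collection (I0 = CLOSURE({[X' → . X]}), then GOTO on every symbol after a dot until no new states appear). It has 11 states:
  I0: { [A → . + n], [A → . y X], [X → . A a], [X → . n y a], [X' → . X] }  — shift
  I1: { [A → + . n] }  — shift
  I2: { [X → A . a] }  — shift
  I3: { [X' → X .] }  — accept
  I4: { [X → n . y a] }  — shift
  I5: { [A → . + n], [A → . y X], [A → y . X], [X → . A a], [X → . n y a] }  — shift
  I6: { [A → y X .] }  — reduce
  I7: { [X → n y . a] }  — shift
  I8: { [X → n y a .] }  — reduce
  I9: { [X → A a .] }  — reduce
  I10: { [A → + n .] }  — reduce

No state contains both a complete item and a shift item.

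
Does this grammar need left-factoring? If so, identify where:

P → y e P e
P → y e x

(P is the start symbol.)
Left-factoring is needed when two productions for the same non-terminal
share a common prefix on the right-hand side.

Productions for P:
  P → y e P e
  P → y e x

Found common prefix 'y e' in productions for P

Answer: Yes, P has productions with common prefix 'y e'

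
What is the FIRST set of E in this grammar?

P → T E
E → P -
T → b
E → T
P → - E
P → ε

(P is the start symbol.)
To compute FIRST(E), examine every production with E on the left-hand side, reading each right-hand side left to right until a non-nullable symbol is reached.

FIRST sets of the other non-terminals involved (by the same procedure, iterated to a fixed point):
  FIRST(P) = { '-', 'b', ε }
  FIRST(T) = { 'b' }

From E → P -:
  - P is a non-terminal: add FIRST(P) \ {ε} = { '-', 'b' }
    P is nullable, so continue to the next symbol
  - '-' is a terminal: add '-' and stop
From E → T:
  - T is a non-terminal: add FIRST(T) \ {ε} = { 'b' }
    T is not nullable, so stop

Collecting: FIRST(E) = { '-', 'b' }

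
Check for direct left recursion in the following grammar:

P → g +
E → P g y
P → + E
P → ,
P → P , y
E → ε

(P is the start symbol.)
Yes, P is left-recursive

Direct left recursion occurs when N → N α for some non-terminal N (the right-hand side begins with the left-hand side itself).

P → g +: starts with g
E → P g y: starts with P
P → + E: starts with '+'
P → ,: starts with ','
P → P , y: LEFT RECURSIVE (starts with P)
E → ε: starts with ε

The grammar has direct left recursion on: P.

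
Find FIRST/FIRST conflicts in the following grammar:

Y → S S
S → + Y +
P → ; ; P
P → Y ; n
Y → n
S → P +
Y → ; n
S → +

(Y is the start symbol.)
Yes. Y → S S / Y → n on { 'n' }; Y → S S / Y → ';' n on { ';' }; S → '+' Y '+' / S → P '+' on { '+' }; S → '+' Y '+' / S → '+' on { '+' }; S → P '+' / S → '+' on { '+' }; P → ';' ';' P / P → Y ';' n on { ';' }

FIRST sets of the non-terminals at (or reachable through a nullable prefix from) the front of some alternative:
  FIRST(S) = { '+', ';', 'n' }
  FIRST(P) = { '+', ';', 'n' }
  FIRST(Y) = { '+', ';', 'n' }

Productions for Y:
  Y → S S: FIRST = { '+', ';', 'n' }
  Y → n: FIRST = { 'n' }
  Y → ; n: FIRST = { ';' }
Productions for S:
  S → + Y +: FIRST = { '+' }
  S → P +: FIRST = { '+', ';', 'n' }
  S → +: FIRST = { '+' }
Productions for P:
  P → ; ; P: FIRST = { ';' }
  P → Y ; n: FIRST = { '+', ';', 'n' }

Conflict for Y: Y → S S and Y → n
  Overlap: { 'n' }
Conflict for Y: Y → S S and Y → ; n
  Overlap: { ';' }
Conflict for S: S → + Y + and S → P +
  Overlap: { '+' }
Conflict for S: S → + Y + and S → +
  Overlap: { '+' }
Conflict for S: S → P + and S → +
  Overlap: { '+' }
Conflict for P: P → ; ; P and P → Y ; n
  Overlap: { ';' }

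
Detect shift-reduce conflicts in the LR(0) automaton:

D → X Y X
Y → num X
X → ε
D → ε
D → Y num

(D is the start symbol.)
Yes — I0: [D → .] vs [Y → . num X]

A shift-reduce conflict occurs when an LR(0) state has both:
  - a complete (reduce) item [A → α .] (dot at the end), and
  - a shift item [B → β . c γ] (dot before a terminal).

Augment with D' → D and build the canonical LR(0) collection (I0 = CLOSURE({[D' → . D]}), then GOTO on every symbol after a dot until no new states appear). It has 9 states:
  I0: { [D → . X Y X], [D → . Y num], [D → .], [D' → . D], [X → .], [Y → . num X] }  — shift, 2 reduces
  I1: { [D' → D .] }  — accept
  I2: { [D → X . Y X], [Y → . num X] }  — shift
  I3: { [D → Y . num] }  — shift
  I4: { [X → .], [Y → num . X] }  — reduce
  I5: { [Y → num X .] }  — reduce
  I6: { [D → Y num .] }  — reduce
  I7: { [D → X Y . X], [X → .] }  — reduce
  I8: { [D → X Y X .] }  — reduce

I0 contains reduce items [D → .], [X → .] and shift item [Y → . num X] — shift-reduce conflict.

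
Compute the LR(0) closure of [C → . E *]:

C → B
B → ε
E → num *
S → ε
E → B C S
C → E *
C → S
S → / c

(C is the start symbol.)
To compute CLOSURE, for each item [A → α.Bβ] where B is a non-terminal, add [B → .γ] for all productions B → γ; repeat for the newly added items until nothing changes.

Start with: [C → . E *]
  [C → . E *] has the dot before E: add [E → . num *], [E → . B C S]
  [E → . B C S] has the dot before B: add [B → .]
No further items can be added.

CLOSURE = { [B → .], [C → . E *], [E → . B C S], [E → . num *] }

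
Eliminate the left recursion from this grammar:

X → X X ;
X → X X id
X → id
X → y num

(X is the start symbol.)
X → id X'
X → y num X'
X' → X ; X'
X' → X id X'
X' → ε

X is directly left-recursive. The standard transformation for
  A → A α₁ | ... | A α_m | β₁ | ... | β_n
is
  A  → β₁ A' | ... | β_n A'
  A' → α₁ A' | ... | α_m A' | ε

X → id becomes X → id X'
X → y num becomes X → y num X'
X → X X ; becomes X' → X ; X'
X → X X id becomes X' → X id X'
Add X' → ε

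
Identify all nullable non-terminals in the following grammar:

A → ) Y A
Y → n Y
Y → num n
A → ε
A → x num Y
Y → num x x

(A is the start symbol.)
{ 'A' }

ε-productions: A → ε
So A is immediately nullable.
No further non-terminal can be added: every production for the remaining non-terminals contains a terminal or a non-nullable non-terminal.
Nullable = { 'A' }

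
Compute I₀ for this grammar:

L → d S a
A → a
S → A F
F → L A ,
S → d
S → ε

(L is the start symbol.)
{ [L → . d S a], [L' → . L] }

First, augment the grammar with L' → L
I₀ = CLOSURE({ [L' → . L] }):
  [L' → . L] has the dot before L: add [L → . d S a]
No further items can be added.

I₀ = { [L → . d S a], [L' → . L] }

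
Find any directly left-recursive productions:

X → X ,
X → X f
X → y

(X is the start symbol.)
Yes, X is left-recursive

Direct left recursion occurs when N → N α for some non-terminal N (the right-hand side begins with the left-hand side itself).

X → X ,: LEFT RECURSIVE (starts with X)
X → X f: LEFT RECURSIVE (starts with X)
X → y: starts with y

The grammar has direct left recursion on: X.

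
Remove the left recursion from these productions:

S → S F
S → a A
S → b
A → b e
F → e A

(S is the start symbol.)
S is directly left-recursive. The standard transformation for
  A → A α₁ | ... | A α_m | β₁ | ... | β_n
is
  A  → β₁ A' | ... | β_n A'
  A' → α₁ A' | ... | α_m A' | ε

S → a A becomes S → a A S'
S → b becomes S → b S'
S → S F becomes S' → F S'
Add S' → ε

Productions for other non-terminals are unchanged:
  A → b e
  F → e A

Resulting grammar:
S → a A S'
S → b S'
S' → F S'
S' → ε
A → b e
F → e A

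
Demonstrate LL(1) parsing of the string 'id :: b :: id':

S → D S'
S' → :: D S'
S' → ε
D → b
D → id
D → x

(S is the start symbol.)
Stack is shown with the top on the left.

Stack      Input            Action
----------------------------------
S $        id :: b :: id $  output S → D S'
D S' $     id :: b :: id $  output D → id
id S' $    id :: b :: id $  match 'id'
S' $       :: b :: id $     output S' → :: D S'
:: D S' $  :: b :: id $     match '::'
D S' $     b :: id $        output D → b
b S' $     b :: id $        match 'b'
S' $       :: id $          output S' → :: D S'
:: D S' $  :: id $          match '::'
D S' $     id $             output D → id
id S' $    id $             match 'id'
S' $       $                output S' → ε
$          $                accept

The string is accepted.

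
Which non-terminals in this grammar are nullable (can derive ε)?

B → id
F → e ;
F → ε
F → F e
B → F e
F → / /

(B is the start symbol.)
A non-terminal is nullable if it can derive ε (the empty string): either it has an ε-production, or it has a production whose right-hand side consists entirely of nullable non-terminals.

ε-productions: F → ε
So F is immediately nullable.
No further non-terminal can be added: every production for the remaining non-terminals contains a terminal or a non-nullable non-terminal.
Nullable = { 'F' }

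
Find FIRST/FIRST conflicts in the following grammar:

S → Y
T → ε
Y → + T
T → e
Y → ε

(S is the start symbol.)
No FIRST/FIRST conflicts.

A FIRST/FIRST conflict occurs when two productions N → α and N → β for the same non-terminal have FIRST(α) ∩ FIRST(β) ≠ ∅ (with ε ∈ FIRST of a nullable right-hand side, so two nullable alternatives also conflict).

Productions for T:
  T → ε: FIRST = { ε }
  T → e: FIRST = { 'e' }
Productions for Y:
  Y → + T: FIRST = { '+' }
  Y → ε: FIRST = { ε }
S has only one production, so no FIRST/FIRST conflict is possible there.

All alternatives of each non-terminal have pairwise disjoint FIRST sets.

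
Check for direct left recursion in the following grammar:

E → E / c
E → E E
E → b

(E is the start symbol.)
Direct left recursion occurs when N → N α for some non-terminal N (the right-hand side begins with the left-hand side itself).

E → E / c: LEFT RECURSIVE (starts with E)
E → E E: LEFT RECURSIVE (starts with E)
E → b: starts with b

The grammar has direct left recursion on: E.

Answer: Yes, E is left-recursive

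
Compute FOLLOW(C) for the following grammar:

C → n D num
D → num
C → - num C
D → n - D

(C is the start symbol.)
To compute FOLLOW(C), find every occurrence of C on a right-hand side N → α C β: add FIRST(β) \ {ε}, and if β is empty or nullable also add FOLLOW(N). Iterate to a fixed point.

C is the start symbol, so $ ∈ FOLLOW(C).
In C → - num C: C is at the end; this adds FOLLOW(C) to itself — nothing new

Taking the union: FOLLOW(C) = { $ }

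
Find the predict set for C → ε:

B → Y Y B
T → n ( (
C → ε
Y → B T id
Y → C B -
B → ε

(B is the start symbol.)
PREDICT(C → ε) = (FIRST(RHS) \ {ε}) ∪ (FOLLOW(C) if ε ∈ FIRST(RHS), i.e. RHS ⇒* ε)
The right-hand side is ε (FIRST(ε) = { ε }), so the predict set is FOLLOW(C) = { '-', 'n' }
PREDICT(C → ε) = { '-', 'n' }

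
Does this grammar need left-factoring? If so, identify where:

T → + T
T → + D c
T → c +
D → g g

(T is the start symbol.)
Yes, T has productions with common prefix '+'

Left-factoring is needed when two productions for the same non-terminal
share a common prefix on the right-hand side.

Productions for T:
  T → + T
  T → + D c
  T → c +

Found common prefix '+' in productions for T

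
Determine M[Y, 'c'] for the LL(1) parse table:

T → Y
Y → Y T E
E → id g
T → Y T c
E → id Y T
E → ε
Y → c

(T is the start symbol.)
To find M[Y, 'c'], we find productions for Y where 'c' is in the predict set (PREDICT(N → α) = (FIRST(α) \ {ε}) ∪ (FOLLOW(N) if α ⇒* ε)).

Relevant sets:
  FIRST(Y) = { 'c' }

Y → Y T E: PREDICT = { 'c' }
  'c' is in predict set, so this production goes in M[Y, 'c']
Y → c: PREDICT = { 'c' }
  'c' is in predict set, so this production goes in M[Y, 'c']

M[Y, 'c'] = Y → Y T E, Y → c  (a multiply-defined cell — the grammar is not LL(1))

Answer: Y → Y T E, Y → c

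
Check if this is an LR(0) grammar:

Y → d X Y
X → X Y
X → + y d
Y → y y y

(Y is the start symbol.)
No. Reduce-reduce conflict: [X → X Y .] and [Y → d X Y .]

A grammar is LR(0) if no state in the canonical LR(0) collection has:
  - both a shift item (dot before a terminal) and a complete item (shift-reduce conflict), or
  - two or more complete items (reduce-reduce conflict; the accept item [Y' → Y .] counts as a complete item here).

Augment with Y' → Y and build the canonical LR(0) collection (I0 = CLOSURE({[Y' → . Y]}), then GOTO on every symbol after a dot until no new states appear). It has 11 states:
  I0: { [Y → . d X Y], [Y → . y y y], [Y' → . Y] }  — shift
  I1: { [Y' → Y .] }  — accept
  I2: { [X → . + y d], [X → . X Y], [Y → d . X Y] }  — shift
  I3: { [Y → y . y y] }  — shift
  I4: { [Y → y y . y] }  — shift
  I5: { [Y → y y y .] }  — reduce
  I6: { [X → + . y d] }  — shift
  I7: { [X → X . Y], [Y → . d X Y], [Y → . y y y], [Y → d X . Y] }  — shift
  I8: { [X → X Y .], [Y → d X Y .] }  — 2 reduces
  I9: { [X → + y . d] }  — shift
  I10: { [X → + y d .] }  — reduce

Conflict in state I8:
  Reduce-reduce conflict: [X → X Y .] and [Y → d X Y .]
So the grammar is NOT LR(0).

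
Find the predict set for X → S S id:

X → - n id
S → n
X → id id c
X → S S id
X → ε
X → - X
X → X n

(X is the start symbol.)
PREDICT(X → S S id) = (FIRST(RHS) \ {ε}) ∪ (FOLLOW(X) if ε ∈ FIRST(RHS), i.e. RHS ⇒* ε)
FIRST(S) = { 'n' }
FIRST(S S id) = { 'n' }
ε ∉ FIRST(S S id), so FOLLOW(X) is not added.
PREDICT(X → S S id) = { 'n' }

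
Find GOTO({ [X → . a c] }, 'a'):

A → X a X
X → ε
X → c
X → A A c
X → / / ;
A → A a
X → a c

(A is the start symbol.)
{ [X → a . c] }

GOTO(I, 'a') = CLOSURE({ [A → αX.β] : [A → α.Xβ] ∈ I, X = 'a' })

Items with dot before 'a', with the dot advanced:
  [X → . a c] → [X → a . c]
Closure adds nothing (no advanced item has the dot before a non-terminal).

GOTO = { [X → a . c] }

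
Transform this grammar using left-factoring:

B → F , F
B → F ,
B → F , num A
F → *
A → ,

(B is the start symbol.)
Left-factoring transforms A → αβ₁ | αβ₂ into A → αA' and A' → β₁ | β₂
(α is the longest common prefix among the alternatives). Repeat until
no nonterminal has two alternatives with a common prefix.

Round 1: B has alternatives sharing prefix 'F ,'. Introduce B': B → F , B'
  Add: B' → F
  Add: B' → ε
  Add: B' → num A

No remaining common prefixes — done.

Resulting grammar:
B → F , B'
B' → F
B' → ε
B' → num A
F → *
A → ,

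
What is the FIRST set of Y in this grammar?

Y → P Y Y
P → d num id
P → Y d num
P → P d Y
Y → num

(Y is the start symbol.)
To compute FIRST(Y), examine every production with Y on the left-hand side, reading each right-hand side left to right until a non-nullable symbol is reached.

FIRST sets of the other non-terminals involved (by the same procedure, iterated to a fixed point):
  FIRST(P) = { 'd', 'num' }

From Y → P Y Y:
  - P is a non-terminal: add FIRST(P) \ {ε} = { 'd', 'num' }
    P is not nullable, so stop
From Y → num:
  - num is a terminal: add 'num' and stop

Collecting: FIRST(Y) = { 'd', 'num' }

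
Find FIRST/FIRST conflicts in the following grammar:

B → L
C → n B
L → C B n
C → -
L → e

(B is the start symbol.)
FIRST sets of the non-terminals at (or reachable through a nullable prefix from) the front of some alternative:
  FIRST(C) = { '-', 'n' }

Productions for C:
  C → n B: FIRST = { 'n' }
  C → -: FIRST = { '-' }
Productions for L:
  L → C B n: FIRST = { '-', 'n' }
  L → e: FIRST = { 'e' }
B has only one production, so no FIRST/FIRST conflict is possible there.

All alternatives of each non-terminal have pairwise disjoint FIRST sets.

Answer: No FIRST/FIRST conflicts.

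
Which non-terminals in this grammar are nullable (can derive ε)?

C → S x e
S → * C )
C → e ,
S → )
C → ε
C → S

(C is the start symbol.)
{ 'C' }

A non-terminal is nullable if it can derive ε (the empty string): either it has an ε-production, or it has a production whose right-hand side consists entirely of nullable non-terminals.

ε-productions: C → ε
So C is immediately nullable.
No further non-terminal can be added: every production for the remaining non-terminals contains a terminal or a non-nullable non-terminal.
Nullable = { 'C' }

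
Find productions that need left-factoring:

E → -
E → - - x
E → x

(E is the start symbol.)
Yes, E has productions with common prefix '-'

Left-factoring is needed when two productions for the same non-terminal
share a common prefix on the right-hand side.

Productions for E:
  E → -
  E → - - x
  E → x

Found common prefix '-' in productions for E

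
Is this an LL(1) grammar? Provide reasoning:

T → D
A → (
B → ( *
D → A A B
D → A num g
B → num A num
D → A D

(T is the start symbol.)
A grammar is LL(1) if for each non-terminal N with multiple productions, the predict sets of those productions are pairwise disjoint, where PREDICT(N → α) = (FIRST(α) \ {ε}) ∪ (FOLLOW(N) if α ⇒* ε).

Relevant sets:
  FIRST(A) = { '(' }

For B:
  PREDICT(B → '(' '*') = { '(' }
  PREDICT(B → num A num) = { 'num' }
For D:
  PREDICT(D → A A B) = { '(' }
  PREDICT(D → A num g) = { '(' }
  PREDICT(D → A D) = { '(' }
T, A have a single production, so nothing to check there.

Conflict found: Predict set conflict for D: { '(' }
The grammar is NOT LL(1).

Answer: No. Predict set conflict for D: { '(' }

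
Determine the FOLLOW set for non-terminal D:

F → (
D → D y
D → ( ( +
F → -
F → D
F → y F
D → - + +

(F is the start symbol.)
To compute FOLLOW(D), find every occurrence of D on a right-hand side N → α D β: add FIRST(β) \ {ε}, and if β is empty or nullable also add FOLLOW(N). Iterate to a fixed point.

In D → D y: D is followed by y, add FIRST(y) \ {ε} = { 'y' }
In F → D: D is at the end, add FOLLOW(F)

The FOLLOW sets referred to above (computed the same way, to a fixed point):
  FOLLOW(F) = { $ }

Taking the union: FOLLOW(D) = { $, 'y' }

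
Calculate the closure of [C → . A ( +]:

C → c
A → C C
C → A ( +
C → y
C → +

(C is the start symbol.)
{ [A → . C C], [C → . +], [C → . A ( +], [C → . c], [C → . y] }

Start with: [C → . A ( +]
  [C → . A ( +] has the dot before A: add [A → . C C]
  [A → . C C] has the dot before C: add [C → . c], [C → . y], [C → . +]
No further items can be added.

CLOSURE = { [A → . C C], [C → . +], [C → . A ( +], [C → . c], [C → . y] }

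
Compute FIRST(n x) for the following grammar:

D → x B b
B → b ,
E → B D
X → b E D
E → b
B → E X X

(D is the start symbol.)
{ 'n' }

To compute FIRST(n x), process the symbols left to right:
Symbol n is a terminal. Add 'n' and stop.
FIRST(n x) = { 'n' }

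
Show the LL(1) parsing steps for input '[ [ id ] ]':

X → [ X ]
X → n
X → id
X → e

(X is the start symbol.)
Stack is shown with the top on the left.

Stack      Input         Action
-------------------------------
X $        [ [ id ] ] $  output X → [ X ]
[ X ] $    [ [ id ] ] $  match '['
X ] $      [ id ] ] $    output X → [ X ]
[ X ] ] $  [ id ] ] $    match '['
X ] ] $    id ] ] $      output X → id
id ] ] $   id ] ] $      match 'id'
] ] $      ] ] $         match ']'
] $        ] $           match ']'
$          $             accept

The string is accepted.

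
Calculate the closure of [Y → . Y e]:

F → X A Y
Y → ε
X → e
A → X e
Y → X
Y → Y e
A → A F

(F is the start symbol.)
To compute CLOSURE, for each item [A → α.Bβ] where B is a non-terminal, add [B → .γ] for all productions B → γ; repeat for the newly added items until nothing changes.

Start with: [Y → . Y e]
  [Y → . Y e] has the dot before Y: add [Y → .], [Y → . X]
  [Y → . X] has the dot before X: add [X → . e]
No further items can be added.

CLOSURE = { [X → . e], [Y → . X], [Y → . Y e], [Y → .] }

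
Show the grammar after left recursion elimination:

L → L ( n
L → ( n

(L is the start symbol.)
L is directly left-recursive. The standard transformation for
  A → A α₁ | ... | A α_m | β₁ | ... | β_n
is
  A  → β₁ A' | ... | β_n A'
  A' → α₁ A' | ... | α_m A' | ε

L → ( n becomes L → ( n L'
L → L ( n becomes L' → ( n L'
Add L' → ε

Resulting grammar:
L → ( n L'
L' → ( n L'
L' → ε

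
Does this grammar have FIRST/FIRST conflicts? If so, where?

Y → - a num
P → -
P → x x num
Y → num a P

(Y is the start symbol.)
A FIRST/FIRST conflict occurs when two productions N → α and N → β for the same non-terminal have FIRST(α) ∩ FIRST(β) ≠ ∅ (with ε ∈ FIRST of a nullable right-hand side, so two nullable alternatives also conflict).

Productions for Y:
  Y → - a num: FIRST = { '-' }
  Y → num a P: FIRST = { 'num' }
Productions for P:
  P → -: FIRST = { '-' }
  P → x x num: FIRST = { 'x' }

All alternatives of each non-terminal have pairwise disjoint FIRST sets.

Answer: No FIRST/FIRST conflicts.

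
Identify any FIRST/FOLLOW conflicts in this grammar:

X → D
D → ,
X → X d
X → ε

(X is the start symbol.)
A FIRST/FOLLOW conflict occurs when a non-terminal N has a nullable alternative N → β (β ⇒* ε) and another alternative N → α with FIRST(α) ∩ FOLLOW(N) ≠ ∅: on such a lookahead the parser cannot decide between expanding α and letting N vanish via β.

Nullable non-terminals: X.
FIRST sets used below: FIRST(D) = { ',' }, FIRST(X) = { ',', 'd', ε }

X: nullable alternative(s) X → ε; FOLLOW(X) = { $, 'd' }
  X → D: FIRST \ {ε} = { ',' } — disjoint from FOLLOW(X)
  X → X d: FIRST \ {ε} = { ',', 'd' } — overlaps FOLLOW(X) on { 'd' }: CONFLICT
  X → ε: FIRST \ {ε} = { } — this is the only nullable alternative, skip

D has no nullable alternative, so no FIRST/FOLLOW check is needed there.

So the grammar has 1 FIRST/FOLLOW conflict (marked CONFLICT above).

Answer: Yes. X → X d with FOLLOW(X) on { 'd' }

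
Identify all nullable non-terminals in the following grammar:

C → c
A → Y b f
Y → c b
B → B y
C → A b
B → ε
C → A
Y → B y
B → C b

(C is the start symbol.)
ε-productions: B → ε
So B is immediately nullable.
No further non-terminal can be added: every production for the remaining non-terminals contains a terminal or a non-nullable non-terminal.
Nullable = { 'B' }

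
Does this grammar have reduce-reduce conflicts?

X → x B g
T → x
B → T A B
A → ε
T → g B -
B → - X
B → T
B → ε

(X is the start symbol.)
A reduce-reduce conflict occurs when an LR(0) state has two complete items [A → α .] and [B → β .] — both call for a reduction, and with no lookahead the parser cannot choose between them.

Augment with X' → X and build the canonical LR(0) collection (I0 = CLOSURE({[X' → . X]}), then GOTO on every symbol after a dot until no new states appear). It has 14 states:
  I0: { [X → . x B g], [X' → . X] }  — shift
  I1: { [X' → X .] }  — accept
  I2: { [B → . - X], [B → . T A B], [B → . T], [B → .], [T → . g B -], [T → . x], [X → x . B g] }  — shift, reduce
  I3: { [B → - . X], [X → . x B g] }  — shift
  I4: { [X → x B . g] }  — shift
  I5: { [A → .], [B → T . A B], [B → T .] }  — 2 reduces
  I6: { [B → . - X], [B → . T A B], [B → . T], [B → .], [T → . g B -], [T → . x], [T → g . B -] }  — shift, reduce
  I7: { [T → x .] }  — reduce
  I8: { [T → g B . -] }  — shift
  I9: { [T → g B - .] }  — reduce
  I10: { [B → . - X], [B → . T A B], [B → . T], [B → .], [B → T A . B], [T → . g B -], [T → . x] }  — shift, reduce
  I11: { [B → T A B .] }  — reduce
  I12: { [X → x B g .] }  — reduce
  I13: { [B → - X .] }  — reduce

I5 contains complete items [A → .], [B → T .] — reduce-reduce conflict.

Answer: Yes — I5: [A → .] vs [B → T .]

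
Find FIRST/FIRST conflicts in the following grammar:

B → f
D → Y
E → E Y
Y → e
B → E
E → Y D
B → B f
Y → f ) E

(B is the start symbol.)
Yes. B → f / B → E on { 'f' }; B → f / B → B f on { 'f' }; B → E / B → B f on { 'e', 'f' }; E → E Y / E → Y D on { 'e', 'f' }

A FIRST/FIRST conflict occurs when two productions N → α and N → β for the same non-terminal have FIRST(α) ∩ FIRST(β) ≠ ∅ (with ε ∈ FIRST of a nullable right-hand side, so two nullable alternatives also conflict).

FIRST sets of the non-terminals at (or reachable through a nullable prefix from) the front of some alternative:
  FIRST(E) = { 'e', 'f' }
  FIRST(B) = { 'e', 'f' }
  FIRST(Y) = { 'e', 'f' }

Productions for B:
  B → f: FIRST = { 'f' }
  B → E: FIRST = { 'e', 'f' }
  B → B f: FIRST = { 'e', 'f' }
Productions for E:
  E → E Y: FIRST = { 'e', 'f' }
  E → Y D: FIRST = { 'e', 'f' }
Productions for Y:
  Y → e: FIRST = { 'e' }
  Y → f ) E: FIRST = { 'f' }
D has only one production, so no FIRST/FIRST conflict is possible there.

Conflict for B: B → f and B → E
  Overlap: { 'f' }
Conflict for B: B → f and B → B f
  Overlap: { 'f' }
Conflict for B: B → E and B → B f
  Overlap: { 'e', 'f' }
Conflict for E: E → E Y and E → Y D
  Overlap: { 'e', 'f' }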